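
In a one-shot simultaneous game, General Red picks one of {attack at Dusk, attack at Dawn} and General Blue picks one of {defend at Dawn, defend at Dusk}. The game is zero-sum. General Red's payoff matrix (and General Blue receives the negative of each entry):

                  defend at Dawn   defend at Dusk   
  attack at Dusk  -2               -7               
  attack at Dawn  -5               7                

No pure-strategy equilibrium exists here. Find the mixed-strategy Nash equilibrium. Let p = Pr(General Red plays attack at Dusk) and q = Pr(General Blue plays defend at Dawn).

p = 12/17, q = 14/17

Set General Blue's expected payoff from defend at Dawn equal to that from defend at Dusk:
  General Blue's payoff from defend at Dawn: p·2 + (1−p)·5 = -3p + 5
  General Blue's payoff from defend at Dusk: p·7 + (1−p)·(-7) = 14p - 7
  -3p + 5 = 14p - 7  ⇒  -17p = -12  ⇒  p = 12/17.
Set General Red's expected payoff from attack at Dusk equal to that from attack at Dawn:
  General Red's payoff to attack at Dusk: q·(-2) + (1−q)·(-7) = 5q - 7
  General Red's payoff to attack at Dawn: q·(-5) + (1−q)·7 = -12q + 7
  5q - 7 = -12q + 7  ⇒  17q = 14  ⇒  q = 14/17.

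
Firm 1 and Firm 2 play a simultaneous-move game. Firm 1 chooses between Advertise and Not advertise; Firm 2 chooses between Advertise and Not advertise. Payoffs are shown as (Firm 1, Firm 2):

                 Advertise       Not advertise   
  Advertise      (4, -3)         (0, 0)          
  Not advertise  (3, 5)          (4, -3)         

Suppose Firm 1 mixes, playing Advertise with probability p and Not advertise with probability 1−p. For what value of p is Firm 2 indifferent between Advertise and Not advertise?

p = 8/11

Firm 2's indifference between Advertise and Not advertise determines Firm 1's mixing probability p:
  Firm 2's payoff from Advertise: p·(-3) + (1−p)·5 = -8p + 5
  Firm 2's payoff from Not advertise: p·0 + (1−p)·(-3) = 3p - 3
  -8p + 5 = 3p - 3  ⇒  -11p = -8  ⇒  p = 8/11.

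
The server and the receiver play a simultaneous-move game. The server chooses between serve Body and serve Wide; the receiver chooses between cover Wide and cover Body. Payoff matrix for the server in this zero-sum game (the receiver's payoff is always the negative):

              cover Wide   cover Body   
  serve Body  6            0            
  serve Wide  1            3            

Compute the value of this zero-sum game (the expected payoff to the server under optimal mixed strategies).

v = 9/4

The server's indifference between serve Body and serve Wide determines the receiver's mixing probability q:
  the server's payoff to serve Body: q·6 + (1−q)·0 = 6q
  the server's payoff to serve Wide: q·1 + (1−q)·3 = -2q + 3
  6q = -2q + 3  ⇒  8q = 3  ⇒  q = 3/8.
The value is the server's expected payoff against this mix (using serve Body): (3/8)·6 + (5/8)·0 = 9/4.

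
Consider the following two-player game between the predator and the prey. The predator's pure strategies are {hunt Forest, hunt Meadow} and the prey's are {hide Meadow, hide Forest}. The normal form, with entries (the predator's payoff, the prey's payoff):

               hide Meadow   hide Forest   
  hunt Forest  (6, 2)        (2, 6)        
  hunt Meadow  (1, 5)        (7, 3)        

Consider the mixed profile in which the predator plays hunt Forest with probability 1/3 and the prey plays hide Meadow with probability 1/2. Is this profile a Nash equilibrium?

Yes

Check the prey's indifference given the predator's mix p = 1/3:
  payoff from hide Meadow = 4; payoff from hide Forest = 4 — equal.
Check the predator's indifference given the prey's mix q = 1/2:
  payoff from hunt Forest = 4; payoff from hunt Meadow = 4 — equal.
Both players are indifferent, so neither can profitably deviate.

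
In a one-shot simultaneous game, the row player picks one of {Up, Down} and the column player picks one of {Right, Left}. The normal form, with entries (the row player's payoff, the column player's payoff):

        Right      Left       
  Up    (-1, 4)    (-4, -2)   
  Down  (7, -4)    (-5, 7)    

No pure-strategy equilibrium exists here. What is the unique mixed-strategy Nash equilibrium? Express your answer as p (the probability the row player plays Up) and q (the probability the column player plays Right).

p = 11/17, q = 1/9

The row player's mix must leave the column player indifferent between Right and Left.
  the column player's expected payoff from Right: p·4 + (1−p)·(-4) = 8p - 4
  the column player's expected payoff from Left: p·(-2) + (1−p)·7 = -9p + 7
  8p - 4 = -9p + 7  ⇒  17p = 11  ⇒  p = 11/17.
In a mixed equilibrium the row player is indifferent between Up and Down; this condition fixes q.
  the row player's expected payoff from Up: q·(-1) + (1−q)·(-4) = 3q - 4
  the row player's expected payoff from Down: q·7 + (1−q)·(-5) = 12q - 5
  3q - 4 = 12q - 5  ⇒  -9q = -1  ⇒  q = 1/9.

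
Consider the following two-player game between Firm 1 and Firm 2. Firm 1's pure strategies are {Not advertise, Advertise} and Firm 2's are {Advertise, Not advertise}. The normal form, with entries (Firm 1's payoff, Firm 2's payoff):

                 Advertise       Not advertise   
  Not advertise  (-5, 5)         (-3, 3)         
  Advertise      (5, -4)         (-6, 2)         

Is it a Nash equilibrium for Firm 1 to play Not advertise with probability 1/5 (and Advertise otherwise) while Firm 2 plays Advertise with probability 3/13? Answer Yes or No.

No

Given Firm 1's mix p = 1/5, Firm 2's payoff from Advertise is -11/5 but from Not advertise is 11/5. Firm 2 strictly prefers Not advertise, so Firm 2 would not mix.
So the proposed profile is not a Nash equilibrium.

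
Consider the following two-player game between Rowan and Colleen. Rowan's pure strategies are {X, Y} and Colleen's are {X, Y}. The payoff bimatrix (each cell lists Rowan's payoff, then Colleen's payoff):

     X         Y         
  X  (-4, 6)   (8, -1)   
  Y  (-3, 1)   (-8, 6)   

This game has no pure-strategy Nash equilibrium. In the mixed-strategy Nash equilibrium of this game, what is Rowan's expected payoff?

Set Rowan's expected payoff from X equal to that from Y:
  Rowan's payoff to X: q·(-4) + (1−q)·8 = -12q + 8
  Rowan's payoff to Y: q·(-3) + (1−q)·(-8) = 5q - 8
  -12q + 8 = 5q - 8  ⇒  -17q = -16  ⇒  q = 16/17.
At equilibrium Rowan is indifferent across rows, so Rowan's payoff equals the payoff from X: (16/17)·(-4) + (1/17)·8 = -56/17.

-56/17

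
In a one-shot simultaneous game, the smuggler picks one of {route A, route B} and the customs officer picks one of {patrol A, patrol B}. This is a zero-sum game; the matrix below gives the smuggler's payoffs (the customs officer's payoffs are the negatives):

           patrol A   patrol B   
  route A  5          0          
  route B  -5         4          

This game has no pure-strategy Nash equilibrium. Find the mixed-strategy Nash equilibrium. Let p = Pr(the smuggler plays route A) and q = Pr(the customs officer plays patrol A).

p = 9/14, q = 2/7

Set the customs officer's expected payoff from patrol A equal to that from patrol B:
  the customs officer's expected payoff from patrol A: p·(-5) + (1−p)·5 = -10p + 5
  the customs officer's expected payoff from patrol B: p·0 + (1−p)·(-4) = 4p - 4
  -10p + 5 = 4p - 4  ⇒  -14p = -9  ⇒  p = 9/14.
The customs officer's mix must leave the smuggler indifferent between route A and route B.
  the smuggler's payoff from route A: q·5 + (1−q)·0 = 5q
  the smuggler's payoff from route B: q·(-5) + (1−q)·4 = -9q + 4
  5q = -9q + 4  ⇒  14q = 4  ⇒  q = 2/7.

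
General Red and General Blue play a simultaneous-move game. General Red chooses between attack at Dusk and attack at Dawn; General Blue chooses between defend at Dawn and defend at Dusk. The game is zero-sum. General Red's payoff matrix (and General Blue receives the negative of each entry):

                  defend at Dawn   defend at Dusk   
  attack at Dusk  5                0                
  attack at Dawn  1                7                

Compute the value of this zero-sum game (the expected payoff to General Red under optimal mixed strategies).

v = 35/11

For General Red to be willing to mix, General Red must be indifferent between attack at Dusk and attack at Dawn, which pins down General Blue's mix.
  General Red's payoff to attack at Dusk: q·5 + (1−q)·0 = 5q
  General Red's payoff to attack at Dawn: q·1 + (1−q)·7 = -6q + 7
  5q = -6q + 7  ⇒  11q = 7  ⇒  q = 7/11.
The value is General Red's expected payoff against this mix (using attack at Dusk): (7/11)·5 + (4/11)·0 = 35/11.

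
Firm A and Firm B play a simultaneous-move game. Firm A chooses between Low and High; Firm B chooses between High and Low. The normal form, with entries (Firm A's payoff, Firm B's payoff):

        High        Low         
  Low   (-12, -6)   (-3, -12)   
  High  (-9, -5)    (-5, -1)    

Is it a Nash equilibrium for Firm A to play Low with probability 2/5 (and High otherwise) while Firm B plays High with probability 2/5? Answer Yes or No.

Check Firm B's indifference given Firm A's mix p = 2/5:
  payoff from High = -27/5; payoff from Low = -27/5 — equal.
Check Firm A's indifference given Firm B's mix q = 2/5:
  payoff from Low = -33/5; payoff from High = -33/5 — equal.
Both players are indifferent, so neither can profitably deviate.

Yes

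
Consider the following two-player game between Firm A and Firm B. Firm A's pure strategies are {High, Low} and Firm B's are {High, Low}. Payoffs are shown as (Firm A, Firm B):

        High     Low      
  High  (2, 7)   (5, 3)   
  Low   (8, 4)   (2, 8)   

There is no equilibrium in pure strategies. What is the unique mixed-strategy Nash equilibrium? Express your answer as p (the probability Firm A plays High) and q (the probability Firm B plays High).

p = 1/2, q = 1/3

Set Firm B's expected payoff from High equal to that from Low:
  Firm B's payoff from High: p·7 + (1−p)·4 = 3p + 4
  Firm B's payoff from Low: p·3 + (1−p)·8 = -5p + 8
  3p + 4 = -5p + 8  ⇒  8p = 4  ⇒  p = 1/2.
Set Firm A's expected payoff from High equal to that from Low:
  Firm A's payoff to High: q·2 + (1−q)·5 = -3q + 5
  Firm A's payoff to Low: q·8 + (1−q)·2 = 6q + 2
  -3q + 5 = 6q + 2  ⇒  -9q = -3  ⇒  q = 1/3.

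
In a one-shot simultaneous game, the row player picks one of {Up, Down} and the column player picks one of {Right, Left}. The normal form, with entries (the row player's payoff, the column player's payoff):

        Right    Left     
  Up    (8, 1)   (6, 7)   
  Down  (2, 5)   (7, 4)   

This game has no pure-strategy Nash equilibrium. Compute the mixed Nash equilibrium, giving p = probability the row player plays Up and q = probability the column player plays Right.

p = 1/7, q = 1/7

In a mixed equilibrium the column player is indifferent between Right and Left; this condition fixes p.
  the column player's payoff from Right: p·1 + (1−p)·5 = -4p + 5
  the column player's payoff from Left: p·7 + (1−p)·4 = 3p + 4
  -4p + 5 = 3p + 4  ⇒  -7p = -1  ⇒  p = 1/7.
Set the row player's expected payoff from Up equal to that from Down:
  the row player's payoff to Up: q·8 + (1−q)·6 = 2q + 6
  the row player's payoff to Down: q·2 + (1−q)·7 = -5q + 7
  2q + 6 = -5q + 7  ⇒  7q = 1  ⇒  q = 1/7.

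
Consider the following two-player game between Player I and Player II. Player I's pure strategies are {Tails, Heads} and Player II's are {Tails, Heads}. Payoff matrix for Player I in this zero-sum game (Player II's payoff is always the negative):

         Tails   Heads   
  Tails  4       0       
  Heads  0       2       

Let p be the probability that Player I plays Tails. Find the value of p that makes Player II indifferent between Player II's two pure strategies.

p = 1/3

In a mixed equilibrium Player II is indifferent between Tails and Heads; this condition fixes p.
  Player II's expected payoff from Tails: p·(-4) + (1−p)·0 = -4p
  Player II's expected payoff from Heads: p·0 + (1−p)·(-2) = 2p - 2
  -4p = 2p - 2  ⇒  -6p = -2  ⇒  p = 1/3.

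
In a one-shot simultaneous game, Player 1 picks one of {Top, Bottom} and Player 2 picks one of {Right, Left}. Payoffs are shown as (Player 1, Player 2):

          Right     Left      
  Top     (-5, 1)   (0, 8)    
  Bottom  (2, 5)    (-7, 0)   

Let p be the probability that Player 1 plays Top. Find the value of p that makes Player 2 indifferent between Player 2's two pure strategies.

Player 1's mix must leave Player 2 indifferent between Right and Left.
  Player 2's expected payoff from Right: p·1 + (1−p)·5 = -4p + 5
  Player 2's expected payoff from Left: p·8 + (1−p)·0 = 8p
  -4p + 5 = 8p  ⇒  -12p = -5  ⇒  p = 5/12.

p = 5/12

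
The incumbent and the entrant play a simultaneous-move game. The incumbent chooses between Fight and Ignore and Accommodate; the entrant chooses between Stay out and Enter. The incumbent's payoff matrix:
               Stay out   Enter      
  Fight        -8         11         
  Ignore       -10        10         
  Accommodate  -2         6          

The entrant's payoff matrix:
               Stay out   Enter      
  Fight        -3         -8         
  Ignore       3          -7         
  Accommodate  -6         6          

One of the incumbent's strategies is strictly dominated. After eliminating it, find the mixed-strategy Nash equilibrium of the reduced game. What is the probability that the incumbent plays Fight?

p = 12/17

The incumbent's strategy Ignore is strictly dominated by Fight: -8 > -10 and 11 > 10. Eliminate Ignore.
The incumbent's mix must leave the entrant indifferent between Stay out and Enter.
  the entrant's expected payoff from Stay out: p·(-3) + (1−p)·(-6) = 3p - 6
  the entrant's expected payoff from Enter: p·(-8) + (1−p)·6 = -14p + 6
  3p - 6 = -14p + 6  ⇒  17p = 12  ⇒  p = 12/17.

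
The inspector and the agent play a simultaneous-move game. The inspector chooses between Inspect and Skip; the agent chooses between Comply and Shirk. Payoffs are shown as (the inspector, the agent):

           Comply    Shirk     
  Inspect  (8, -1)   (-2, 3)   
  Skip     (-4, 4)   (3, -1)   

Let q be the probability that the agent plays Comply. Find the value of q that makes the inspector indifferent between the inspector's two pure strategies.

q = 5/17

For the inspector to be willing to mix, the inspector must be indifferent between Inspect and Skip, which pins down the agent's mix.
  the inspector's payoff to Inspect: q·8 + (1−q)·(-2) = 10q - 2
  the inspector's payoff to Skip: q·(-4) + (1−q)·3 = -7q + 3
  10q - 2 = -7q + 3  ⇒  17q = 5  ⇒  q = 5/17.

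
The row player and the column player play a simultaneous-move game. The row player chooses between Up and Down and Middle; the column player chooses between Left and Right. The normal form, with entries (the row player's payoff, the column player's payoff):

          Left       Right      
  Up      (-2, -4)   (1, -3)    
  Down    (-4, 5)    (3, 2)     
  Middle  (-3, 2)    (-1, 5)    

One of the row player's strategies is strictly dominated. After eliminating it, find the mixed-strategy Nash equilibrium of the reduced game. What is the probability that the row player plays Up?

The row player's strategy Middle is strictly dominated by Up: -2 > -3 and 1 > -1. Eliminate Middle.
In a mixed equilibrium the column player is indifferent between Left and Right; this condition fixes p.
  the column player's payoff to Left: p·(-4) + (1−p)·5 = -9p + 5
  the column player's payoff to Right: p·(-3) + (1−p)·2 = -5p + 2
  -9p + 5 = -5p + 2  ⇒  -4p = -3  ⇒  p = 3/4.

p = 3/4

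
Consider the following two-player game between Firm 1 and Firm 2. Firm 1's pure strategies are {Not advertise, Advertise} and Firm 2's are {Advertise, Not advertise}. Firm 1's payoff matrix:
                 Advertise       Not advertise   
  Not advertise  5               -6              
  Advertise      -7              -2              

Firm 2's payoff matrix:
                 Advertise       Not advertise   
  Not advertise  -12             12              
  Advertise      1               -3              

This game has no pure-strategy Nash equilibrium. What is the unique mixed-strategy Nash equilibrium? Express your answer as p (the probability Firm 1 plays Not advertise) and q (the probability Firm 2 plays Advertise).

Firm 1's mix must leave Firm 2 indifferent between Advertise and Not advertise.
  Firm 2's expected payoff from Advertise: p·(-12) + (1−p)·1 = -13p + 1
  Firm 2's expected payoff from Not advertise: p·12 + (1−p)·(-3) = 15p - 3
  -13p + 1 = 15p - 3  ⇒  -28p = -4  ⇒  p = 1/7.
Set Firm 1's expected payoff from Not advertise equal to that from Advertise:
  Firm 1's expected payoff from Not advertise: q·5 + (1−q)·(-6) = 11q - 6
  Firm 1's expected payoff from Advertise: q·(-7) + (1−q)·(-2) = -5q - 2
  11q - 6 = -5q - 2  ⇒  16q = 4  ⇒  q = 1/4.

p = 1/7, q = 1/4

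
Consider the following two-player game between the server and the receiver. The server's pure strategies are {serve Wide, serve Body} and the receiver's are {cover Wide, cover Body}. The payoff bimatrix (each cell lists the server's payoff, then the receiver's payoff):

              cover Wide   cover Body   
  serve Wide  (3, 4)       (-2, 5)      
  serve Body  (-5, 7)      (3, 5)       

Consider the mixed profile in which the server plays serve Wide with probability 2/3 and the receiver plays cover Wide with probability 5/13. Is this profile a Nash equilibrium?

Check the receiver's indifference given the server's mix p = 2/3:
  payoff from cover Wide = 5; payoff from cover Body = 5 — equal.
Check the server's indifference given the receiver's mix q = 5/13:
  payoff from serve Wide = -1/13; payoff from serve Body = -1/13 — equal.
Both players are indifferent, so neither can profitably deviate.

Yes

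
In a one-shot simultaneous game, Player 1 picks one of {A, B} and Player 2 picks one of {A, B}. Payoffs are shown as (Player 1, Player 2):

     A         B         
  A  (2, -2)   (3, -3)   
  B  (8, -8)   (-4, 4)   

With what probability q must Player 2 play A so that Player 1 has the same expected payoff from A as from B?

Set Player 1's expected payoff from A equal to that from B:
  Player 1's expected payoff from A: q·2 + (1−q)·3 = -q + 3
  Player 1's expected payoff from B: q·8 + (1−q)·(-4) = 12q - 4
  -q + 3 = 12q - 4  ⇒  -13q = -7  ⇒  q = 7/13.

q = 7/13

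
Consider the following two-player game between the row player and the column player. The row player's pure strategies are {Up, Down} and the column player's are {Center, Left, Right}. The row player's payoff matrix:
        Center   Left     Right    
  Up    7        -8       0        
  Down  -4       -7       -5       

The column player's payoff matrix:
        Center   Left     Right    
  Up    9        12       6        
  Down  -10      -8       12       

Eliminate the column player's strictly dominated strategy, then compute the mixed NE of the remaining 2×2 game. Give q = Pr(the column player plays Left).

The column player's strategy Center is strictly dominated by Left: 12 > 9 and -8 > -10. Eliminate Center.
The column player's mix must leave the row player indifferent between Up and Down.
  the row player's payoff to Up: q·(-8) + (1−q)·0 = -8q
  the row player's payoff to Down: q·(-7) + (1−q)·(-5) = -2q - 5
  -8q = -2q - 5  ⇒  -6q = -5  ⇒  q = 5/6.

q = 5/6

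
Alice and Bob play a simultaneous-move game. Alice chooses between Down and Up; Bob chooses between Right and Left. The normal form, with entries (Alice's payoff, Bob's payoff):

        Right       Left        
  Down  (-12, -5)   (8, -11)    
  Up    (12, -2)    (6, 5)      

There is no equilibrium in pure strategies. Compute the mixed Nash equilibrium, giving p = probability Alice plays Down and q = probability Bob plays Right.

p = 7/13, q = 1/13

Alice's mix must leave Bob indifferent between Right and Left.
  Bob's expected payoff from Right: p·(-5) + (1−p)·(-2) = -3p - 2
  Bob's expected payoff from Left: p·(-11) + (1−p)·5 = -16p + 5
  -3p - 2 = -16p + 5  ⇒  13p = 7  ⇒  p = 7/13.
Set Alice's expected payoff from Down equal to that from Up:
  Alice's expected payoff from Down: q·(-12) + (1−q)·8 = -20q + 8
  Alice's expected payoff from Up: q·12 + (1−q)·6 = 6q + 6
  -20q + 8 = 6q + 6  ⇒  -26q = -2  ⇒  q = 1/13.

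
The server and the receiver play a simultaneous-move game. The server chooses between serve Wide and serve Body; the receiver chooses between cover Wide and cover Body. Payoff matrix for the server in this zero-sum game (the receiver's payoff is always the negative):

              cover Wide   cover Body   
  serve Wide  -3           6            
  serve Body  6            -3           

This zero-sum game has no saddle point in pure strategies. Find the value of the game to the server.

For the server to be willing to mix, the server must be indifferent between serve Wide and serve Body, which pins down the receiver's mix.
  the server's payoff to serve Wide: q·(-3) + (1−q)·6 = -9q + 6
  the server's payoff to serve Body: q·6 + (1−q)·(-3) = 9q - 3
  -9q + 6 = 9q - 3  ⇒  -18q = -9  ⇒  q = 1/2.
The value is the server's expected payoff against this mix (using serve Wide): (1/2)·(-3) + (1/2)·6 = 3/2.

v = 3/2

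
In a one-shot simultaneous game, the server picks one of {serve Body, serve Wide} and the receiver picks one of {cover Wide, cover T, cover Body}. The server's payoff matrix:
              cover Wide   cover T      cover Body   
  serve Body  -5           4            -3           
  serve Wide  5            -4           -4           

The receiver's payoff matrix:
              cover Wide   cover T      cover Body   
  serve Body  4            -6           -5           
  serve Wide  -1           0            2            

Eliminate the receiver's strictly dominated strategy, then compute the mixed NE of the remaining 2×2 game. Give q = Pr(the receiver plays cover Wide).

q = 1/11

The receiver's strategy cover T is strictly dominated by cover Body: -5 > -6 and 2 > 0. Eliminate cover T.
For the server to be willing to mix, the server must be indifferent between serve Body and serve Wide, which pins down the receiver's mix.
  the server's payoff to serve Body: q·(-5) + (1−q)·(-3) = -2q - 3
  the server's payoff to serve Wide: q·5 + (1−q)·(-4) = 9q - 4
  -2q - 3 = 9q - 4  ⇒  -11q = -1  ⇒  q = 1/11.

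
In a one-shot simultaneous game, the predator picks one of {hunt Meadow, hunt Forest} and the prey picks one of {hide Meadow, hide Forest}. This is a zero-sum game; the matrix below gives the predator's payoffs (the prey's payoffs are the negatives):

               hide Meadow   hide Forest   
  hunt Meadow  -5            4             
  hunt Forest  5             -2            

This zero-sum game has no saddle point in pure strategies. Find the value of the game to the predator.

Set the predator's expected payoff from hunt Meadow equal to that from hunt Forest:
  the predator's expected payoff from hunt Meadow: q·(-5) + (1−q)·4 = -9q + 4
  the predator's expected payoff from hunt Forest: q·5 + (1−q)·(-2) = 7q - 2
  -9q + 4 = 7q - 2  ⇒  -16q = -6  ⇒  q = 3/8.
The value is the predator's expected payoff against this mix (using hunt Meadow): (3/8)·(-5) + (5/8)·4 = 5/8.

v = 5/8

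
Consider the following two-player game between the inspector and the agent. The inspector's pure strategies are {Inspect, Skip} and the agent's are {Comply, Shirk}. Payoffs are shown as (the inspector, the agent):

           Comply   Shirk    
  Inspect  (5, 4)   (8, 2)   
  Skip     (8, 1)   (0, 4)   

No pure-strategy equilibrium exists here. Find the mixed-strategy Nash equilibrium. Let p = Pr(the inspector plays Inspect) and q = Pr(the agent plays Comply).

The agent's indifference between Comply and Shirk determines the inspector's mixing probability p:
  the agent's expected payoff from Comply: p·4 + (1−p)·1 = 3p + 1
  the agent's expected payoff from Shirk: p·2 + (1−p)·4 = -2p + 4
  3p + 1 = -2p + 4  ⇒  5p = 3  ⇒  p = 3/5.
The agent's mix must leave the inspector indifferent between Inspect and Skip.
  the inspector's expected payoff from Inspect: q·5 + (1−q)·8 = -3q + 8
  the inspector's expected payoff from Skip: q·8 + (1−q)·0 = 8q
  -3q + 8 = 8q  ⇒  -11q = -8  ⇒  q = 8/11.

p = 3/5, q = 8/11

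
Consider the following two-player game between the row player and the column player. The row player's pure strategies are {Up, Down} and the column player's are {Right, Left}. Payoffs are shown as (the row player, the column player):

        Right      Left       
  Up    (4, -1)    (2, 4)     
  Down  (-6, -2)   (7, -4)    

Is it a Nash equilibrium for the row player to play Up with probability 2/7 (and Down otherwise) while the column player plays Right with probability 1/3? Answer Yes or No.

Check the column player's indifference given the row player's mix p = 2/7:
  payoff from Right = -12/7; payoff from Left = -12/7 — equal.
Check the row player's indifference given the column player's mix q = 1/3:
  payoff from Up = 8/3; payoff from Down = 8/3 — equal.
Both players are indifferent, so neither can profitably deviate.

Yes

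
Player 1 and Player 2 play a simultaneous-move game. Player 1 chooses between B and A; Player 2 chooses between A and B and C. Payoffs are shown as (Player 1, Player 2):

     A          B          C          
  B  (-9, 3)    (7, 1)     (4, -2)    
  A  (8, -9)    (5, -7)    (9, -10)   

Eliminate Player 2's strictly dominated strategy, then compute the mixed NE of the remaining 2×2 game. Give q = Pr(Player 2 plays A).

Player 2's strategy C is strictly dominated by B: 1 > -2 and -7 > -10. Eliminate C.
Set Player 1's expected payoff from B equal to that from A:
  Player 1's expected payoff from B: q·(-9) + (1−q)·7 = -16q + 7
  Player 1's expected payoff from A: q·8 + (1−q)·5 = 3q + 5
  -16q + 7 = 3q + 5  ⇒  -19q = -2  ⇒  q = 2/19.

q = 2/19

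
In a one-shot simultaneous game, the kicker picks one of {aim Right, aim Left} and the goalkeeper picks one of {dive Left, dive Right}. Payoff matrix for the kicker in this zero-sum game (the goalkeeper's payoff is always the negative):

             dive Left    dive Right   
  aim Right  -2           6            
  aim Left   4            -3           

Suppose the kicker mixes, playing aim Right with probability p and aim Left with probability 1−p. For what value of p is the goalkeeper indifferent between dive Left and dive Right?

p = 7/15

For the goalkeeper to be willing to mix, the goalkeeper must be indifferent between dive Left and dive Right, which pins down the kicker's mix.
  the goalkeeper's payoff to dive Left: p·2 + (1−p)·(-4) = 6p - 4
  the goalkeeper's payoff to dive Right: p·(-6) + (1−p)·3 = -9p + 3
  6p - 4 = -9p + 3  ⇒  15p = 7  ⇒  p = 7/15.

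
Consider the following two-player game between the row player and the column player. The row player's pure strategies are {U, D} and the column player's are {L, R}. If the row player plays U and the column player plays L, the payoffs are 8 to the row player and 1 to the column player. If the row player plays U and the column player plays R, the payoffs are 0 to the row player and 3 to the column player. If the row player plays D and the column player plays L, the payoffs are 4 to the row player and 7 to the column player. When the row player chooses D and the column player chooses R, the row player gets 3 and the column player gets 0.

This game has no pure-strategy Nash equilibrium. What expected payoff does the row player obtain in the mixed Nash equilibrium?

24/7

The row player's indifference between U and D determines the column player's mixing probability q:
  the row player's payoff from U: q·8 + (1−q)·0 = 8q
  the row player's payoff from D: q·4 + (1−q)·3 = q + 3
  8q = q + 3  ⇒  7q = 3  ⇒  q = 3/7.
At equilibrium the row player is indifferent across rows, so the row player's payoff equals the payoff from U: (3/7)·8 + (4/7)·0 = 24/7.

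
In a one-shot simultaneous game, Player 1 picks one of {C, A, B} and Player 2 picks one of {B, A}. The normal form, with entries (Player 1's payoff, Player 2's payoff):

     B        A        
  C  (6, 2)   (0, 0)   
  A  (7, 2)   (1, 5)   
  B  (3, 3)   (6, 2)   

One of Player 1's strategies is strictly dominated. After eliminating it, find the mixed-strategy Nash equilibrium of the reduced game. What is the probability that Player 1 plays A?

p = 1/4

Player 1's strategy C is strictly dominated by A: 7 > 6 and 1 > 0. Eliminate C.
Player 2's indifference between B and A determines Player 1's mixing probability p:
  Player 2's payoff to B: p·2 + (1−p)·3 = -p + 3
  Player 2's payoff to A: p·5 + (1−p)·2 = 3p + 2
  -p + 3 = 3p + 2  ⇒  -4p = -1  ⇒  p = 1/4.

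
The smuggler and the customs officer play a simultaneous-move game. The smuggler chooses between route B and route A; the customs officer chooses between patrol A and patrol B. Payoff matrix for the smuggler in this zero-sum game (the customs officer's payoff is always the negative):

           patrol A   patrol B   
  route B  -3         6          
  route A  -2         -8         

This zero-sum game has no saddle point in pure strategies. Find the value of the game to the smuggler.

Set the smuggler's expected payoff from route B equal to that from route A:
  the smuggler's payoff to route B: q·(-3) + (1−q)·6 = -9q + 6
  the smuggler's payoff to route A: q·(-2) + (1−q)·(-8) = 6q - 8
  -9q + 6 = 6q - 8  ⇒  -15q = -14  ⇒  q = 14/15.
The value is the smuggler's expected payoff against this mix (using route B): (14/15)·(-3) + (1/15)·6 = -12/5.

v = -12/5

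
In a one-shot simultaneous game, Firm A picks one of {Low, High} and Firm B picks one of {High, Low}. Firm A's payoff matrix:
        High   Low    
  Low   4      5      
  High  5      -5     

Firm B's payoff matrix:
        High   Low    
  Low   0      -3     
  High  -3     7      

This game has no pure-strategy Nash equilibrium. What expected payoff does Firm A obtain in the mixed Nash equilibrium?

Set Firm A's expected payoff from Low equal to that from High:
  Firm A's expected payoff from Low: q·4 + (1−q)·5 = -q + 5
  Firm A's expected payoff from High: q·5 + (1−q)·(-5) = 10q - 5
  -q + 5 = 10q - 5  ⇒  -11q = -10  ⇒  q = 10/11.
At equilibrium Firm A is indifferent across rows, so Firm A's payoff equals the payoff from Low: (10/11)·4 + (1/11)·5 = 45/11.

45/11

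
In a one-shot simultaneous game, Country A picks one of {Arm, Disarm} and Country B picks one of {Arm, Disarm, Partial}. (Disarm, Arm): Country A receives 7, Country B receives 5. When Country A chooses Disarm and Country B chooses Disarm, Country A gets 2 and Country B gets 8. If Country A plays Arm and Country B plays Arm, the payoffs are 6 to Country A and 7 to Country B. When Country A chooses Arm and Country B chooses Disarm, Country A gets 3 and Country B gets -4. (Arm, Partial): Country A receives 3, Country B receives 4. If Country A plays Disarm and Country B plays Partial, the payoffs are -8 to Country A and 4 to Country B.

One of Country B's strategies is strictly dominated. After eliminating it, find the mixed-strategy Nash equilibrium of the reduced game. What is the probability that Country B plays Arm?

q = 1/2

Country B's strategy Partial is strictly dominated by Arm: 7 > 4 and 5 > 4. Eliminate Partial.
Country A's indifference between Arm and Disarm determines Country B's mixing probability q:
  Country A's payoff from Arm: q·6 + (1−q)·3 = 3q + 3
  Country A's payoff from Disarm: q·7 + (1−q)·2 = 5q + 2
  3q + 3 = 5q + 2  ⇒  -2q = -1  ⇒  q = 1/2.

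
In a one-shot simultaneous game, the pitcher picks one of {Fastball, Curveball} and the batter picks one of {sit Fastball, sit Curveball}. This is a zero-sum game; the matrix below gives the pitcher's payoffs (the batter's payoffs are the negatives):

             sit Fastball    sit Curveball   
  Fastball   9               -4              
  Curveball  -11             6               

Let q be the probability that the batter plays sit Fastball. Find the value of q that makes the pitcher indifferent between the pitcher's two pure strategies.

Set the pitcher's expected payoff from Fastball equal to that from Curveball:
  the pitcher's payoff to Fastball: q·9 + (1−q)·(-4) = 13q - 4
  the pitcher's payoff to Curveball: q·(-11) + (1−q)·6 = -17q + 6
  13q - 4 = -17q + 6  ⇒  30q = 10  ⇒  q = 1/3.

q = 1/3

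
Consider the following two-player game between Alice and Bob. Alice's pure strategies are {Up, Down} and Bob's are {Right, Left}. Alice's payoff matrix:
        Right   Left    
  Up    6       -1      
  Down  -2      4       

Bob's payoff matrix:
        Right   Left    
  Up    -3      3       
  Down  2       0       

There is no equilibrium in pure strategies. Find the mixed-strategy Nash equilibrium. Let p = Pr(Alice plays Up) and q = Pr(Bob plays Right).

p = 1/4, q = 5/13

Set Bob's expected payoff from Right equal to that from Left:
  Bob's payoff to Right: p·(-3) + (1−p)·2 = -5p + 2
  Bob's payoff to Left: p·3 + (1−p)·0 = 3p
  -5p + 2 = 3p  ⇒  -8p = -2  ⇒  p = 1/4.
Set Alice's expected payoff from Up equal to that from Down:
  Alice's payoff to Up: q·6 + (1−q)·(-1) = 7q - 1
  Alice's payoff to Down: q·(-2) + (1−q)·4 = -6q + 4
  7q - 1 = -6q + 4  ⇒  13q = 5  ⇒  q = 5/13.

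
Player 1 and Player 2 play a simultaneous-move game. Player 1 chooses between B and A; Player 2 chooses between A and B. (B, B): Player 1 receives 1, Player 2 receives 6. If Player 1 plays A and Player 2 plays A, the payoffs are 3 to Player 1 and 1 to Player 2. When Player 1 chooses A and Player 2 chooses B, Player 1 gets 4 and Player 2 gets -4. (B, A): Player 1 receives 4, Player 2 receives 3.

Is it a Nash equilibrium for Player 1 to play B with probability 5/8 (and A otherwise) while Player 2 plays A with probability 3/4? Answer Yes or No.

Yes

Check Player 2's indifference given Player 1's mix p = 5/8:
  payoff from A = 9/4; payoff from B = 9/4 — equal.
Check Player 1's indifference given Player 2's mix q = 3/4:
  payoff from B = 13/4; payoff from A = 13/4 — equal.
Both players are indifferent, so neither can profitably deviate.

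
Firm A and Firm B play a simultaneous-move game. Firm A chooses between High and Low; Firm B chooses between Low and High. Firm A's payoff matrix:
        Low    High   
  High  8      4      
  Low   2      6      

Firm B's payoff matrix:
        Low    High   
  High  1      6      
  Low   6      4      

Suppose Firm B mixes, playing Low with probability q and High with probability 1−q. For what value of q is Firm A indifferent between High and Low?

q = 1/4

In a mixed equilibrium Firm A is indifferent between High and Low; this condition fixes q.
  Firm A's payoff from High: q·8 + (1−q)·4 = 4q + 4
  Firm A's payoff from Low: q·2 + (1−q)·6 = -4q + 6
  4q + 4 = -4q + 6  ⇒  8q = 2  ⇒  q = 1/4.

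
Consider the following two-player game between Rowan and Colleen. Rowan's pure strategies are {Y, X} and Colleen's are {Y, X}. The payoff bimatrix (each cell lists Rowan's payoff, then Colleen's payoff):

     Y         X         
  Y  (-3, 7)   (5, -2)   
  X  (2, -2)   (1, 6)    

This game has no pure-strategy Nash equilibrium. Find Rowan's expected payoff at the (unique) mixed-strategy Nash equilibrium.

13/9

Colleen's mix must leave Rowan indifferent between Y and X.
  Rowan's expected payoff from Y: q·(-3) + (1−q)·5 = -8q + 5
  Rowan's expected payoff from X: q·2 + (1−q)·1 = q + 1
  -8q + 5 = q + 1  ⇒  -9q = -4  ⇒  q = 4/9.
At equilibrium Rowan is indifferent across rows, so Rowan's payoff equals the payoff from Y: (4/9)·(-3) + (5/9)·5 = 13/9.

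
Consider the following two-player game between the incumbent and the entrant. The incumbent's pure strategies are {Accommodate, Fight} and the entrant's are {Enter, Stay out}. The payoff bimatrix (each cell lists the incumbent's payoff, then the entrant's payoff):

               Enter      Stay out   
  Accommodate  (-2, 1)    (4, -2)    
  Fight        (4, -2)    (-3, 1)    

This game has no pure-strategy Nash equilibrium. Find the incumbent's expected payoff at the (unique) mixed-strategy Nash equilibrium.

In a mixed equilibrium the incumbent is indifferent between Accommodate and Fight; this condition fixes q.
  the incumbent's expected payoff from Accommodate: q·(-2) + (1−q)·4 = -6q + 4
  the incumbent's expected payoff from Fight: q·4 + (1−q)·(-3) = 7q - 3
  -6q + 4 = 7q - 3  ⇒  -13q = -7  ⇒  q = 7/13.
At equilibrium the incumbent is indifferent across rows, so the incumbent's payoff equals the payoff from Accommodate: (7/13)·(-2) + (6/13)·4 = 10/13.

10/13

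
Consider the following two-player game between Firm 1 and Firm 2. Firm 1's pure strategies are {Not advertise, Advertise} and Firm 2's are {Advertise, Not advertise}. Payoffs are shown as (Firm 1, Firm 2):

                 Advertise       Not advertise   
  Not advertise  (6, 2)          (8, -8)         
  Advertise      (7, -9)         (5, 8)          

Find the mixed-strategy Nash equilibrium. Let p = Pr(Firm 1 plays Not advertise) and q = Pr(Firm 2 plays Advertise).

p = 17/27, q = 3/4

Firm 2's indifference between Advertise and Not advertise determines Firm 1's mixing probability p:
  Firm 2's payoff to Advertise: p·2 + (1−p)·(-9) = 11p - 9
  Firm 2's payoff to Not advertise: p·(-8) + (1−p)·8 = -16p + 8
  11p - 9 = -16p + 8  ⇒  27p = 17  ⇒  p = 17/27.
For Firm 1 to be willing to mix, Firm 1 must be indifferent between Not advertise and Advertise, which pins down Firm 2's mix.
  Firm 1's payoff to Not advertise: q·6 + (1−q)·8 = -2q + 8
  Firm 1's payoff to Advertise: q·7 + (1−q)·5 = 2q + 5
  -2q + 8 = 2q + 5  ⇒  -4q = -3  ⇒  q = 3/4.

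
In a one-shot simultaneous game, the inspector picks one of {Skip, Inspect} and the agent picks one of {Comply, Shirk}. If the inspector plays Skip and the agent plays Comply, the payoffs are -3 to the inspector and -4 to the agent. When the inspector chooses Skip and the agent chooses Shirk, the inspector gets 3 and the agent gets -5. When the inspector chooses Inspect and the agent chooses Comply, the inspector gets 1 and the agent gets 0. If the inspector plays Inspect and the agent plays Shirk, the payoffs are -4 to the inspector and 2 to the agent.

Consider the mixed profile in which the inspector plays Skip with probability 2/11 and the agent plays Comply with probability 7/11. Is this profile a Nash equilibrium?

No

Given the inspector's mix p = 2/11, the agent's payoff from Comply is -8/11 but from Shirk is 8/11. The agent strictly prefers Shirk, so the agent would not mix.
So the proposed profile is not a Nash equilibrium.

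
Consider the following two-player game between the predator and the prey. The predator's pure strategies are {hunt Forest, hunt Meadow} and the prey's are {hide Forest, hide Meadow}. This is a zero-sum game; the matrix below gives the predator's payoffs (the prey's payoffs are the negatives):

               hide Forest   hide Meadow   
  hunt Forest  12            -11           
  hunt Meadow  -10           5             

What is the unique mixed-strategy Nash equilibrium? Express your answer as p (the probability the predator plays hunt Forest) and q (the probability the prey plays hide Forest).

p = 15/38, q = 8/19

Set the prey's expected payoff from hide Forest equal to that from hide Meadow:
  the prey's payoff to hide Forest: p·(-12) + (1−p)·10 = -22p + 10
  the prey's payoff to hide Meadow: p·11 + (1−p)·(-5) = 16p - 5
  -22p + 10 = 16p - 5  ⇒  -38p = -15  ⇒  p = 15/38.
Set the predator's expected payoff from hunt Forest equal to that from hunt Meadow:
  the predator's payoff to hunt Forest: q·12 + (1−q)·(-11) = 23q - 11
  the predator's payoff to hunt Meadow: q·(-10) + (1−q)·5 = -15q + 5
  23q - 11 = -15q + 5  ⇒  38q = 16  ⇒  q = 8/19.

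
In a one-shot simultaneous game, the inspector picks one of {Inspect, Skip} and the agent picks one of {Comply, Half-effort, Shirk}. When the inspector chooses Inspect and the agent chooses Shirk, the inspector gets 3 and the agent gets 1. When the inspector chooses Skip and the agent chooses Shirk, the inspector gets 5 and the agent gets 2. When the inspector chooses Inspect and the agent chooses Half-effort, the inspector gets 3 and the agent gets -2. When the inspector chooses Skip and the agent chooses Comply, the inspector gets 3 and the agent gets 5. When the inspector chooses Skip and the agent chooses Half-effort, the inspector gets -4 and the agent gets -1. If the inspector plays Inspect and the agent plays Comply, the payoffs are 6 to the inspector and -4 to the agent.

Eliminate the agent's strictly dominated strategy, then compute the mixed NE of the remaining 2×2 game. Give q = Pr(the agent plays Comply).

q = 2/5

The agent's strategy Half-effort is strictly dominated by Shirk: 1 > -2 and 2 > -1. Eliminate Half-effort.
In a mixed equilibrium the inspector is indifferent between Inspect and Skip; this condition fixes q.
  the inspector's expected payoff from Inspect: q·6 + (1−q)·3 = 3q + 3
  the inspector's expected payoff from Skip: q·3 + (1−q)·5 = -2q + 5
  3q + 3 = -2q + 5  ⇒  5q = 2  ⇒  q = 2/5.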